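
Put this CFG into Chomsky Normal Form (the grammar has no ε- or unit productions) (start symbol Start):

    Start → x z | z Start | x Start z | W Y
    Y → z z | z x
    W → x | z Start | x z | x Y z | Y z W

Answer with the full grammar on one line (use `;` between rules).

Start → X1 X2 | X2 Start | X1 Y1 | W Y; Y → X2 X2 | X2 X1; W → x | X2 Start | X1 X2 | X1 Y2 | Y Y3; X1 → x; X2 → z; Y1 → Start X2; Y2 → Y X2; Y3 → X2 W

Introduce a nonterminal for each terminal appearing in a rule of length ≥ 2: X1 → x, X2 → z.
Binarize each right-hand side of length ≥ 3 by chaining fresh nonterminals (Y1, Y2, …): affected rules were Start → X1 Start X2; W → X1 Y X2; W → Y X2 W.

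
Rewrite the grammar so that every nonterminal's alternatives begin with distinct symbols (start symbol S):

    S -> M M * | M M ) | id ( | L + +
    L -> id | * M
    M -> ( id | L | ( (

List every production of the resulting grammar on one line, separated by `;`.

S -> id ( | L + + | M M S'; L -> id | * M; M -> L | ( M'; S' -> * | ); M' -> id | (

S has alternatives sharing prefix 'M M': factor to S → M M S' with S' → * | ).
M has alternatives sharing prefix '(': factor to M → ( M' with M' → id | (.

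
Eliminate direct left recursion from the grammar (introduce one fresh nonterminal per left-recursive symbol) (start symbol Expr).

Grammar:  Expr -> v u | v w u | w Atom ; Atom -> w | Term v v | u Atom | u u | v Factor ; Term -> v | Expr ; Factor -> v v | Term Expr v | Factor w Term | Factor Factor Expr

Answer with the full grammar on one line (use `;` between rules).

Left recursion appears on Factor.
For Factor: α = {w Term, Factor Expr}, β = {v v, Term Expr v}. Rewrite as Factor → β Factor1 and Factor1 → α Factor1 | ε.

Expr -> v u | v w u | w Atom; Atom -> w | Term v v | u Atom | u u | v Factor; Term -> v | Expr; Factor -> v v Factor1 | Term Expr v Factor1; Factor1 -> w Term Factor1 | Factor Expr Factor1 | epsilon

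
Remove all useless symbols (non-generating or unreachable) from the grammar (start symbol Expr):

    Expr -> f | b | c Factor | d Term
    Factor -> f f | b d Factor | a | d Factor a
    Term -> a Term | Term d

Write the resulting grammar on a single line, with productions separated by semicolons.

Generating nonterminals: {Expr, Factor}.
Reachable from Expr after that: {Expr, Factor}.
Removed useless symbols: {Term} and every production mentioning them.

Expr -> f | b | c Factor; Factor -> f f | b d Factor | a | d Factor a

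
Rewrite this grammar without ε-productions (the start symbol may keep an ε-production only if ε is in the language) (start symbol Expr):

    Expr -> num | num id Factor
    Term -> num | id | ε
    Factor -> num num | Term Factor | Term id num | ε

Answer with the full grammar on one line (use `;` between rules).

Expr -> num | num id Factor | num id; Term -> num | id; Factor -> num num | Term Factor | Term | Term id num | id num

Nullable nonterminals: {Factor, Term}.
ε ∉ L(G), so no ε-production is kept.
For each production, add variants omitting each subset of nullable occurrences: Expr → num id Factor gives num id Factor | num id. Factor → Term Factor gives Term Factor | Term. Factor → Term id num gives Term id num | id num.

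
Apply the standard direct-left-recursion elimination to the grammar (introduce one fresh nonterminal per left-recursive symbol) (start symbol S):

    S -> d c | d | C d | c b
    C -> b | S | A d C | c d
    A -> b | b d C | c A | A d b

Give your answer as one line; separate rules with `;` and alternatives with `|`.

S -> d c | d | C d | c b; C -> b | S | A d C | c d; A -> b A' | b d C A' | c A A'; A' -> d b A' | ε

A is directly left-recursive.
For A: α = {d b}, β = {b, b d C, c A}. Rewrite as A → β A' and A' → α A' | ε.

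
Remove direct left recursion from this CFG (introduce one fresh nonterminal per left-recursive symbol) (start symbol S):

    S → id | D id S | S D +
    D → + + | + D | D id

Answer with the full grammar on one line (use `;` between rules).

Directly left-recursive nonterminals: S, D.
For S: α = {D +}, β = {id, D id S}. Rewrite as S → β S' and S' → α S' | ε.
For D: α = {id}, β = {+ +, + D}. Rewrite as D → β D' and D' → α D' | ε.

S → id S' | D id S S'; D → + + D' | + D D'; S' → D + S' | ε; D' → id D' | ε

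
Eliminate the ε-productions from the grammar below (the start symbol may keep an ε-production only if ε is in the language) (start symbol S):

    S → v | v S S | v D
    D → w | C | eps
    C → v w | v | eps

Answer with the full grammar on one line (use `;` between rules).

Nullable nonterminals: {C, D}.
ε ∉ L(G), so no ε-production is kept.

S → v | v S S | v D; D → w | C; C → v w | v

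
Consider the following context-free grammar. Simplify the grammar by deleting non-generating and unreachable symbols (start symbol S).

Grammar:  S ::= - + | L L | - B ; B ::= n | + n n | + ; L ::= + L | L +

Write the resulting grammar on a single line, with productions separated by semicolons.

S ::= - + | - B; B ::= n | + n n | +

Generating nonterminals: {B, S}.
Reachable from S after that: {B, S}.
Removed useless symbols: {L} and every production mentioning them.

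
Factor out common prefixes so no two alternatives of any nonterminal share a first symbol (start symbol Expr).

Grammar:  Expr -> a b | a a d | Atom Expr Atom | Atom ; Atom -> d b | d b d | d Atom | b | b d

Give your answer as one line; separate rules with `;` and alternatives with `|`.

Expr -> a Expr1 | Atom Expr2; Atom -> d Atom1 | b Atom2; Expr1 -> b | a d; Expr2 -> Expr Atom | epsilon; Atom1 -> Atom | b Atom11; Atom2 -> epsilon | d; Atom11 -> epsilon | d

Expr has alternatives sharing prefix 'a': factor to Expr → a Expr1 with Expr1 → b | a d.
Expr has alternatives sharing prefix 'Atom': factor to Expr → Atom Expr2 with Expr2 → Expr Atom | ε.
Atom has alternatives sharing prefix 'd': factor to Atom → d Atom1 with Atom1 → b | b d | Atom.
Atom has alternatives sharing prefix 'b': factor to Atom → b Atom2 with Atom2 → ε | d.
Atom1 has alternatives sharing prefix 'b': factor to Atom1 → b Atom11 with Atom11 → ε | d.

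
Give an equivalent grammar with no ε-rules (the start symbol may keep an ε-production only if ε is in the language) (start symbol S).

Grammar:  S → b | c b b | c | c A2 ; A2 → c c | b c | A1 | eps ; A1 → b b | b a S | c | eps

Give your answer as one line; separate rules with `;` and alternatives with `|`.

S → b | c b b | c | c A2; A2 → c c | b c | A1; A1 → b b | b a S | c

Nullable set = {A1, A2}.
ε ∉ L(G), so no ε-production is kept.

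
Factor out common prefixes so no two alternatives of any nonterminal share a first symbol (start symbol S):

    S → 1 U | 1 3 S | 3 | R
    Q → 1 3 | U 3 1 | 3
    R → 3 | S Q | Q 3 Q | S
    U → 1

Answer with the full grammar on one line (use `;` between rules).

S → 3 | R | 1 S'; Q → 1 3 | U 3 1 | 3; R → 3 | Q 3 Q | S R'; U → 1; S' → U | 3 S; R' → Q | eps

S has alternatives sharing prefix '1': factor to S → 1 S' with S' → U | 3 S.
R has alternatives sharing prefix 'S': factor to R → S R' with R' → Q | ε.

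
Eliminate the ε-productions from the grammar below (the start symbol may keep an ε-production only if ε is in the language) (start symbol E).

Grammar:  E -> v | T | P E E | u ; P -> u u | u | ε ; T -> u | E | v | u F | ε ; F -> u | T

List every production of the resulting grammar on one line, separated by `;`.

Nullable set = {E, F, P, T}.
ε ∈ L(G) since E is nullable, so keep E → ε.
Add the nullable-subset variants: E → P E E gives P E E | P E | P | E E.

E -> v | T | P E E | P E | P | E E | u | ε; P -> u u | u; T -> u | E | v | u F; F -> u | T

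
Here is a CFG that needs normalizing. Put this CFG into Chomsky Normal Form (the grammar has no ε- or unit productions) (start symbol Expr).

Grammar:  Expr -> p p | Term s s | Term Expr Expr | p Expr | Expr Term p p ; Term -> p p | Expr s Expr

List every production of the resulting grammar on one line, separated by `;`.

Expr -> X1 X1 | Term Y1 | Term Y2 | X1 Expr | Expr Y3; Term -> X1 X1 | Expr Y5; X1 -> p; X2 -> s; Y1 -> X2 X2; Y2 -> Expr Expr; Y3 -> Term Y4; Y4 -> X1 X1; Y5 -> X2 Expr

Introduce a nonterminal for each terminal appearing in a rule of length ≥ 2: X1 → p, X2 → s.
Binarize each right-hand side of length ≥ 3 by chaining fresh nonterminals (Y1, Y2, …): affected rules were Expr → Term X2 X2; Expr → Term Expr Expr; Expr → Expr Term X1 X1; Term → Expr X2 Expr.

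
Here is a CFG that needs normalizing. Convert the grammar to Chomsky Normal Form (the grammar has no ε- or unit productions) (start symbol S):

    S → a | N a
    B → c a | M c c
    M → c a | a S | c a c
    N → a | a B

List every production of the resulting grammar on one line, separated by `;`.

S → a | N X1; B → X2 X1 | M Y1; M → X2 X1 | X1 S | X2 Y2; N → a | X1 B; X1 → a; X2 → c; Y1 → X2 X2; Y2 → X1 X2

Introduce a nonterminal for each terminal appearing in a rule of length ≥ 2: X1 → a, X2 → c.
Binarize each right-hand side of length ≥ 3 by chaining fresh nonterminals (Y1, Y2, …): affected rules were B → M X2 X2; M → X2 X1 X2.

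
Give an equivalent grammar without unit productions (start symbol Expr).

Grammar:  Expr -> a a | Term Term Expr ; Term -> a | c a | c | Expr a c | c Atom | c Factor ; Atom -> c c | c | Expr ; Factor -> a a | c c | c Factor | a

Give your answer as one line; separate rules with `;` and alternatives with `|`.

Expr -> a a | Term Term Expr; Term -> a | c a | c | Expr a c | c Atom | c Factor; Atom -> c c | c | a a | Term Term Expr; Factor -> a a | c c | c Factor | a

Unit pairs: Atom ⇒* {Expr}.
Replace each nonterminal's rules with the union of the non-unit rules of every nonterminal it unit-derives.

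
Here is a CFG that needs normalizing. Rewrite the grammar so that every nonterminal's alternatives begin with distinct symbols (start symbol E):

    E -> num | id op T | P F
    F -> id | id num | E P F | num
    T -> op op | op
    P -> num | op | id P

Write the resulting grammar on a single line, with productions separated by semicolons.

F has alternatives sharing prefix 'id': factor to F → id F' with F' → ε | num.
T has alternatives sharing prefix 'op': factor to T → op T' with T' → op | ε.

E -> num | id op T | P F; F -> E P F | num | id F'; T -> op T'; P -> num | op | id P; F' -> eps | num; T' -> op | eps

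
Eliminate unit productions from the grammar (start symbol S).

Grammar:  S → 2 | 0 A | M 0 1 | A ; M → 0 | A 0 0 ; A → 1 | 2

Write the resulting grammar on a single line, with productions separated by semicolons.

S → 2 | 0 A | M 0 1 | 1; M → 0 | A 0 0; A → 1 | 2

Unit pairs: S ⇒* {A}.
For every A with A ⇒* B via unit rules, add B's non-unit alternatives to A; then delete every rule of the form X → Y.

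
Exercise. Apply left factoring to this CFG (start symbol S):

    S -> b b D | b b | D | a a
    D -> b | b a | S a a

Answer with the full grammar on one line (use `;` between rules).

S has alternatives sharing prefix 'b b': factor to S → b b S' with S' → D | ε.
D has alternatives sharing prefix 'b': factor to D → b D' with D' → ε | a.

S -> D | a a | b b S'; D -> S a a | b D'; S' -> D | ε; D' -> ε | a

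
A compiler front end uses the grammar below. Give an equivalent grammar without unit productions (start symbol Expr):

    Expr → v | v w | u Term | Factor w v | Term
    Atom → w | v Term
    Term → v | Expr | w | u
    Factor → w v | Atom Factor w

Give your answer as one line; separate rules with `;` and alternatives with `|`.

Unit pairs: Expr ⇒* {Term}; Term ⇒* {Expr}.
For every A with A ⇒* B via unit rules, add B's non-unit alternatives to A; then delete every rule of the form X → Y.

Expr → v | w | u | v w | u Term | Factor w v; Atom → w | v Term; Term → v | w | u | v w | u Term | Factor w v; Factor → w v | Atom Factor w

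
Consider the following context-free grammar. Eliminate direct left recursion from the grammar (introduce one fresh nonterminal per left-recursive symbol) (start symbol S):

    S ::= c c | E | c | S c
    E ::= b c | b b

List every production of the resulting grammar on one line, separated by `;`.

S ::= c c S' | E S' | c S'; E ::= b c | b b; S' ::= c S' | ε

S is directly left-recursive.
For S: α = {c}, β = {c c, E, c}. Rewrite as S → β S' and S' → α S' | ε.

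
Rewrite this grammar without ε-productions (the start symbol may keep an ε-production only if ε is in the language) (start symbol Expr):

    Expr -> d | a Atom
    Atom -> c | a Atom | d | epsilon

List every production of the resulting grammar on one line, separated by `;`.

Nullable set = {Atom}.
ε ∉ L(G), so no ε-production is kept.
For each production, add variants omitting each subset of nullable occurrences: Expr → a Atom gives a Atom | a. Atom → a Atom gives a Atom | a.

Expr -> d | a Atom | a; Atom -> c | a Atom | a | d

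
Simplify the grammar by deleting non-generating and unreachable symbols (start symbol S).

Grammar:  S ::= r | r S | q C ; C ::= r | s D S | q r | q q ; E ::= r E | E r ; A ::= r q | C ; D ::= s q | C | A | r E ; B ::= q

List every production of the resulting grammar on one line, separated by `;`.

S ::= r | r S | q C; C ::= r | s D S | q r | q q; A ::= r q | C; D ::= s q | C | A

Generating nonterminals: {A, B, C, D, S}.
Reachable from S after that: {A, C, D, S}.
Removed useless symbols: {B, E} and every production mentioning them.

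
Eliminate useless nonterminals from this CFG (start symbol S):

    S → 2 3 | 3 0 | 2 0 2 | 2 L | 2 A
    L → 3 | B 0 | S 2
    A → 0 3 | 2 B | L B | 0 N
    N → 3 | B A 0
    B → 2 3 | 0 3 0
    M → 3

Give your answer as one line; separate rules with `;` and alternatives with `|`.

S → 2 3 | 3 0 | 2 0 2 | 2 L | 2 A; L → 3 | B 0 | S 2; A → 0 3 | 2 B | L B | 0 N; N → 3 | B A 0; B → 2 3 | 0 3 0

Generating nonterminals: {A, B, L, M, N, S}.
Reachable from S after that: {A, B, L, N, S}.
Removed useless symbols: {M} and every production mentioning them.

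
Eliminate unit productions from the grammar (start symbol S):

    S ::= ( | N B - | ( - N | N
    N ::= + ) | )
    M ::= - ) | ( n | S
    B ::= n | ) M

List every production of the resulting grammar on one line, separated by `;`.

S ::= ( | N B - | ( - N | + ) | ); N ::= + ) | ); M ::= ( | N B - | ( - N | + ) | ) | - ) | ( n; B ::= n | ) M

Unit pairs: M ⇒* {N, S}; S ⇒* {N}.
For every A with A ⇒* B via unit rules, add B's non-unit alternatives to A; then delete every rule of the form X → Y.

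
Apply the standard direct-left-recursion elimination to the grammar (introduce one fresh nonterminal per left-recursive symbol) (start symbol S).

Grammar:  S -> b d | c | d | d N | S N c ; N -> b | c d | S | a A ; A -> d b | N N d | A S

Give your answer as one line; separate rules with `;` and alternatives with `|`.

S -> b d S' | c S' | d S' | d N S'; N -> b | c d | S | a A; A -> d b A' | N N d A'; S' -> N c S' | epsilon; A' -> S A' | epsilon

Left recursion appears on S, A.
For S: α = {N c}, β = {b d, c, d, d N}. Rewrite as S → β S' and S' → α S' | ε.
For A: α = {S}, β = {d b, N N d}. Rewrite as A → β A' and A' → α A' | ε.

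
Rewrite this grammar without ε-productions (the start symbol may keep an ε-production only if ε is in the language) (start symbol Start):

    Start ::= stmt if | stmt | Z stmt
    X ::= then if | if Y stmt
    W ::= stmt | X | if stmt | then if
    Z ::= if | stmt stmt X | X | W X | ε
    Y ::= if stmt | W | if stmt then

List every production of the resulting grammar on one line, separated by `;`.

The nullable symbols are {Z}.
ε ∉ L(G), so no ε-production is kept.

Start ::= stmt if | stmt | Z stmt; X ::= then if | if Y stmt; W ::= stmt | X | if stmt | then if; Z ::= if | stmt stmt X | X | W X; Y ::= if stmt | W | if stmt then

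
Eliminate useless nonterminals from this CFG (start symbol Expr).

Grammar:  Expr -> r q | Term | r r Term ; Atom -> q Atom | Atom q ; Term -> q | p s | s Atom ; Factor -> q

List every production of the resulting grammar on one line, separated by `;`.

Generating nonterminals: {Expr, Factor, Term}.
Reachable from Expr after that: {Expr, Term}.
Removed useless symbols: {Atom, Factor} and every production mentioning them.

Expr -> r q | Term | r r Term; Term -> q | p s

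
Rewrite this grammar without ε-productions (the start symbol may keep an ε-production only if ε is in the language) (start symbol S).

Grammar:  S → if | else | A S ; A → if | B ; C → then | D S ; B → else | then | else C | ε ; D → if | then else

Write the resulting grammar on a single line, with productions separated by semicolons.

Nullable set = {A, B}.
ε ∉ L(G), so no ε-production is kept.

S → if | else | A S; A → if | B; C → then | D S; B → else | then | else C; D → if | then else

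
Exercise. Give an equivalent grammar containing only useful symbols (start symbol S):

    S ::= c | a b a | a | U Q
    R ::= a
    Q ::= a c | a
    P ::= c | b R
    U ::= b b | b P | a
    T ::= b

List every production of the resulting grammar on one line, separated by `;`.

Generating nonterminals: {P, Q, R, S, T, U}.
Reachable from S after that: {P, Q, R, S, U}.
Removed useless symbols: {T} and every production mentioning them.

S ::= c | a b a | a | U Q; R ::= a; Q ::= a c | a; P ::= c | b R; U ::= b b | b P | a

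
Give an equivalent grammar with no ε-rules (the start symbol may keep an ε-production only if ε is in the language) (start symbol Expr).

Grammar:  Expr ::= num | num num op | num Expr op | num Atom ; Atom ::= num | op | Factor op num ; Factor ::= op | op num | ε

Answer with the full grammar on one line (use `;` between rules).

Expr ::= num | num num op | num Expr op | num Atom; Atom ::= num | op | Factor op num | op num; Factor ::= op | op num

The nullable symbols are {Factor}.
ε ∉ L(G), so no ε-production is kept.
Add the nullable-subset variants: Atom → Factor op num gives Factor op num | op num.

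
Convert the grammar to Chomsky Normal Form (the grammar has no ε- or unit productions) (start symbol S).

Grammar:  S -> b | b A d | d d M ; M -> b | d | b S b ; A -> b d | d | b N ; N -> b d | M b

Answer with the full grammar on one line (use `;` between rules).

Introduce a nonterminal for each terminal appearing in a rule of length ≥ 2: X1 → b, X2 → d.
Binarize each right-hand side of length ≥ 3 by chaining fresh nonterminals (Y1, Y2, …): affected rules were S → X1 A X2; S → X2 X2 M; M → X1 S X1.

S -> b | X1 Y1 | X2 Y2; M -> b | d | X1 Y3; A -> X1 X2 | d | X1 N; N -> X1 X2 | M X1; X1 -> b; X2 -> d; Y1 -> A X2; Y2 -> X2 M; Y3 -> S X1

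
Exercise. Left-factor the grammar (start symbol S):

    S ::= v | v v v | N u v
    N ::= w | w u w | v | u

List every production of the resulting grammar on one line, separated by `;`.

S has alternatives sharing prefix 'v': factor to S → v S' with S' → ε | v v.
N has alternatives sharing prefix 'w': factor to N → w N' with N' → ε | u w.

S ::= N u v | v S'; N ::= v | u | w N'; S' ::= ε | v v; N' ::= ε | u w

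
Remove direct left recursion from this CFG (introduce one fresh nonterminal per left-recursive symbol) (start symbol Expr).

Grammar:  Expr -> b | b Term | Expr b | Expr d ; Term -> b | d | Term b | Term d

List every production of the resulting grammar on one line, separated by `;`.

Expr -> b Expr1 | b Term Expr1; Term -> b Term1 | d Term1; Expr1 -> b Expr1 | d Expr1 | ε; Term1 -> b Term1 | d Term1 | ε

Directly left-recursive nonterminals: Expr, Term.
For Expr: α = {b, d}, β = {b, b Term}. Rewrite as Expr → β Expr1 and Expr1 → α Expr1 | ε.
For Term: α = {b, d}, β = {b, d}. Rewrite as Term → β Term1 and Term1 → α Term1 | ε.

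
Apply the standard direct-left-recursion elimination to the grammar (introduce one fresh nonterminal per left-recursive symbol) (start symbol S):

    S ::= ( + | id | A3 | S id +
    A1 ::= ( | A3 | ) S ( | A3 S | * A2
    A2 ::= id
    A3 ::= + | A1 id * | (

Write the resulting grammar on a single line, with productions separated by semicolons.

S ::= ( + S' | id S' | A3 S'; A1 ::= ( | A3 | ) S ( | A3 S | * A2; A2 ::= id; A3 ::= + | A1 id * | (; S' ::= id + S' | ε

Directly left-recursive nonterminal: S.
For S: α = {id +}, β = {( +, id, A3}. Rewrite as S → β S' and S' → α S' | ε.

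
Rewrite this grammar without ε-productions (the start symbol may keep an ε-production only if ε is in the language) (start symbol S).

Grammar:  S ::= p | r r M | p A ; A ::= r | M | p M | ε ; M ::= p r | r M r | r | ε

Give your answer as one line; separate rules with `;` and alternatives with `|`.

S ::= p | r r M | r r | p A; A ::= r | M | p M | p; M ::= p r | r M r | r r | r

The nullable symbols are {A, M}.
ε ∉ L(G), so no ε-production is kept.
Add the nullable-subset variants: S → r r M gives r r M | r r. A → p M gives p M | p. M → r M r gives r M r | r r.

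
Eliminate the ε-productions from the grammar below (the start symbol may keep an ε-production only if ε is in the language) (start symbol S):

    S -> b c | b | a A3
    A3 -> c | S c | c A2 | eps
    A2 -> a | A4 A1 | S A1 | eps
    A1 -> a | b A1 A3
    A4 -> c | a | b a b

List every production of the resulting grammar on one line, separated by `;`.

The nullable symbols are {A2, A3}.
ε ∉ L(G), so no ε-production is kept.
Expand every rule over subsets of its nullable positions: S → a A3 gives a A3 | a. A1 → b A1 A3 gives b A1 A3 | b A1.

S -> b c | b | a A3 | a; A3 -> c | S c | c A2; A2 -> a | A4 A1 | S A1; A1 -> a | b A1 A3 | b A1; A4 -> c | a | b a b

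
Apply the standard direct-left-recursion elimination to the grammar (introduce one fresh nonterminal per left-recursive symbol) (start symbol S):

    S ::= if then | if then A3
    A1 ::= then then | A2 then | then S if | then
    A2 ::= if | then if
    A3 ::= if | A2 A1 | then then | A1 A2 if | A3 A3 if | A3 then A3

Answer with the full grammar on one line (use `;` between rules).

S ::= if then | if then A3; A1 ::= then then | A2 then | then S if | then; A2 ::= if | then if; A3 ::= if A3' | A2 A1 A3' | then then A3' | A1 A2 if A3'; A3' ::= A3 if A3' | then A3 A3' | ε

Left recursion appears on A3.
For A3: α = {A3 if, then A3}, β = {if, A2 A1, then then, A1 A2 if}. Rewrite as A3 → β A3' and A3' → α A3' | ε.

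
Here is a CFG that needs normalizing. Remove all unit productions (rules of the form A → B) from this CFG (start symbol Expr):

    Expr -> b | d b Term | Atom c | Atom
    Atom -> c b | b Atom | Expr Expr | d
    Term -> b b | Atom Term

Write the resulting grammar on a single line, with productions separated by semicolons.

Unit pairs: Expr ⇒* {Atom}.
For every A with A ⇒* B via unit rules, add B's non-unit alternatives to A; then delete every rule of the form X → Y.

Expr -> c b | b Atom | Expr Expr | d | b | d b Term | Atom c; Atom -> c b | b Atom | Expr Expr | d; Term -> b b | Atom Term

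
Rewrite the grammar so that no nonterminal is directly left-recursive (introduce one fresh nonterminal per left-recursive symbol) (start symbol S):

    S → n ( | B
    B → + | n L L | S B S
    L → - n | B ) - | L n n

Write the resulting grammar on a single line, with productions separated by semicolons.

L is directly left-recursive.
For L: α = {n n}, β = {- n, B ) -}. Rewrite as L → β L' and L' → α L' | ε.

S → n ( | B; B → + | n L L | S B S; L → - n L' | B ) - L'; L' → n n L' | ε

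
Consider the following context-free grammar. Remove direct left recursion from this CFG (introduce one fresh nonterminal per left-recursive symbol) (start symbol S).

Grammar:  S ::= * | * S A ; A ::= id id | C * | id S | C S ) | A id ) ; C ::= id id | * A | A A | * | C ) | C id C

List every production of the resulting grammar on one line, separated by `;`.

Directly left-recursive nonterminals: A, C.
For A: α = {id )}, β = {id id, C *, id S, C S )}. Rewrite as A → β A' and A' → α A' | ε.
For C: α = {), id C}, β = {id id, * A, A A, *}. Rewrite as C → β C' and C' → α C' | ε.

S ::= * | * S A; A ::= id id A' | C * A' | id S A' | C S ) A'; C ::= id id C' | * A C' | A A C' | * C'; A' ::= id ) A' | ε; C' ::= ) C' | id C C' | ε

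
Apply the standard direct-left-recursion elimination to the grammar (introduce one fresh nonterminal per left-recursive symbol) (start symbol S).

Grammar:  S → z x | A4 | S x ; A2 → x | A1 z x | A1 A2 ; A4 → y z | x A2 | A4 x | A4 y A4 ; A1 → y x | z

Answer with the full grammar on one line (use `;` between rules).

S → z x S' | A4 S'; A2 → x | A1 z x | A1 A2; A4 → y z A4' | x A2 A4'; A1 → y x | z; S' → x S' | epsilon; A4' → x A4' | y A4 A4' | epsilon

S, A4 are directly left-recursive.
For S: α = {x}, β = {z x, A4}. Rewrite as S → β S' and S' → α S' | ε.
For A4: α = {x, y A4}, β = {y z, x A2}. Rewrite as A4 → β A4' and A4' → α A4' | ε.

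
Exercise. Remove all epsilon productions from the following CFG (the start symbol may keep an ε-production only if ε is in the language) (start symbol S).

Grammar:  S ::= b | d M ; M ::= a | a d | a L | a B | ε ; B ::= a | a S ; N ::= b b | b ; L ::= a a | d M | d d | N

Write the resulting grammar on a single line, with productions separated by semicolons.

S ::= b | d M | d; M ::= a | a d | a L | a B; B ::= a | a S; N ::= b b | b; L ::= a a | d M | d | d d | N

Nullable nonterminals: {M}.
ε ∉ L(G), so no ε-production is kept.
Expand every rule over subsets of its nullable positions: S → d M gives d M | d. L → d M gives d M | d.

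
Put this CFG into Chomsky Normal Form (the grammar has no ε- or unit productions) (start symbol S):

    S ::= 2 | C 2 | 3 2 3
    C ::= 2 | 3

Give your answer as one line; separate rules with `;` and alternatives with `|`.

S ::= 2 | C X1 | X2 Y1; C ::= 2 | 3; X1 ::= 2; X2 ::= 3; Y1 ::= X1 X2

Introduce a nonterminal for each terminal appearing in a rule of length ≥ 2: X1 → 2, X2 → 3.
Binarize each right-hand side of length ≥ 3 by chaining fresh nonterminals (Y1, Y2, …): affected rules were S → X2 X1 X2.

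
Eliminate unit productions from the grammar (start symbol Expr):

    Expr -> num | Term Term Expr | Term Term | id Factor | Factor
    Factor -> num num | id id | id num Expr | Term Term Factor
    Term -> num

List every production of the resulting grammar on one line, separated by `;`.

Expr -> num num | id id | id num Expr | Term Term Factor | num | Term Term Expr | Term Term | id Factor; Factor -> num num | id id | id num Expr | Term Term Factor; Term -> num

Unit pairs: Expr ⇒* {Factor}.
Replace each nonterminal's rules with the union of the non-unit rules of every nonterminal it unit-derives.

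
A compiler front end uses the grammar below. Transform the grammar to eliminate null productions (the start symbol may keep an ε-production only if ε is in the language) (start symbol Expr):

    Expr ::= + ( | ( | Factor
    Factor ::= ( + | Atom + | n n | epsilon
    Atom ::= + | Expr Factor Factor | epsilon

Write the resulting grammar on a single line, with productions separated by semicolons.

Expr ::= + ( | ( | Factor | epsilon; Factor ::= ( + | Atom + | + | n n; Atom ::= + | Expr Factor Factor | Expr Factor | Expr | Factor Factor | Factor

Nullable set = {Atom, Expr, Factor}.
ε ∈ L(G) since Expr is nullable, so keep Expr → ε.
Add the nullable-subset variants: Factor → Atom + gives Atom + | +. Atom → Expr Factor Factor gives Expr Factor Factor | Expr Factor | Expr | Factor Factor | Factor.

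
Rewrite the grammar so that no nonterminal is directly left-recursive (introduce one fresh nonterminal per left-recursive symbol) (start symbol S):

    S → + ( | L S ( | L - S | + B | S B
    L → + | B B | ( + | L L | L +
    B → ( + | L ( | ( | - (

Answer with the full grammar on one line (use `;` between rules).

Left recursion appears on S, L.
For S: α = {B}, β = {+ (, L S (, L - S, + B}. Rewrite as S → β S' and S' → α S' | ε.
For L: α = {L, +}, β = {+, B B, ( +}. Rewrite as L → β L' and L' → α L' | ε.

S → + ( S' | L S ( S' | L - S S' | + B S'; L → + L' | B B L' | ( + L'; B → ( + | L ( | ( | - (; S' → B S' | ε; L' → L L' | + L' | ε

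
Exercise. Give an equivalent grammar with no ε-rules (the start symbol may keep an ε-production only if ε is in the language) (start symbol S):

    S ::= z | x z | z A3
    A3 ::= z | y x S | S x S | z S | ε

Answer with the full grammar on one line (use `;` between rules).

S ::= z | x z | z A3; A3 ::= z | y x S | S x S | z S

The nullable symbols are {A3}.
ε ∉ L(G), so no ε-production is kept.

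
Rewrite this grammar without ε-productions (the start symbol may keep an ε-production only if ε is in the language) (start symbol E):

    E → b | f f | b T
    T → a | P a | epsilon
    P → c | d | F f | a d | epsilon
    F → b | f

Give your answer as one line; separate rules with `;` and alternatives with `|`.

The nullable symbols are {P, T}.
ε ∉ L(G), so no ε-production is kept.

E → b | f f | b T; T → a | P a; P → c | d | F f | a d; F → b | f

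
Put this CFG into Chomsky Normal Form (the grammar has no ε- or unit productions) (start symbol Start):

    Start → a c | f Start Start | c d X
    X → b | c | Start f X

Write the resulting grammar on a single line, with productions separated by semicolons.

Introduce a nonterminal for each terminal appearing in a rule of length ≥ 2: X1 → a, X2 → c, X3 → f, X4 → d.
Binarize each right-hand side of length ≥ 3 by chaining fresh nonterminals (Y1, Y2, …): affected rules were Start → X3 Start Start; Start → X2 X4 X; X → Start X3 X.

Start → X1 X2 | X3 Y1 | X2 Y2; X → b | c | Start Y3; X1 → a; X2 → c; X3 → f; X4 → d; Y1 → Start Start; Y2 → X4 X; Y3 → X3 X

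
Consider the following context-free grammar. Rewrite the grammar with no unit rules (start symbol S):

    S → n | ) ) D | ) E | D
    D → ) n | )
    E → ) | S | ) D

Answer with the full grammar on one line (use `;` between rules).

Unit pairs: E ⇒* {D, S}; S ⇒* {D}.
For every A with A ⇒* B via unit rules, add B's non-unit alternatives to A; then delete every rule of the form X → Y.

S → ) n | ) | n | ) ) D | ) E; D → ) n | ); E → ) | ) D | ) n | n | ) ) D | ) E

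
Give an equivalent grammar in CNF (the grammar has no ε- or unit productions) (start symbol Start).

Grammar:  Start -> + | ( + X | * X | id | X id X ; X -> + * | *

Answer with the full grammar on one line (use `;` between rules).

Start -> + | X1 Y1 | X3 X | id | X Y2; X -> X2 X3 | *; X1 -> (; X2 -> +; X3 -> *; X4 -> id; Y1 -> X2 X; Y2 -> X4 X

Introduce a nonterminal for each terminal appearing in a rule of length ≥ 2: X1 → (, X2 → +, X3 → *, X4 → id.
Binarize each right-hand side of length ≥ 3 by chaining fresh nonterminals (Y1, Y2, …): affected rules were Start → X1 X2 X; Start → X X4 X.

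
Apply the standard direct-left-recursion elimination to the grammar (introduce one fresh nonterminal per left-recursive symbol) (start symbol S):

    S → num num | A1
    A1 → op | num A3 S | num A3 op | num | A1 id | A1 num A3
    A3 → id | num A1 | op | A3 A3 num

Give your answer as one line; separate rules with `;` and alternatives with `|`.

S → num num | A1; A1 → op A1' | num A3 S A1' | num A3 op A1' | num A1'; A3 → id A3' | num A1 A3' | op A3'; A1' → id A1' | num A3 A1' | ε; A3' → A3 num A3' | ε

A1, A3 are directly left-recursive.
For A1: α = {id, num A3}, β = {op, num A3 S, num A3 op, num}. Rewrite as A1 → β A1' and A1' → α A1' | ε.
For A3: α = {A3 num}, β = {id, num A1, op}. Rewrite as A3 → β A3' and A3' → α A3' | ε.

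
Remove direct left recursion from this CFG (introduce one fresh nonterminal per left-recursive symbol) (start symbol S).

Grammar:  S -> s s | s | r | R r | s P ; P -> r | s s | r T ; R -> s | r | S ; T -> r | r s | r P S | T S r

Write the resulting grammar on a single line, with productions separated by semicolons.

Left recursion appears on T.
For T: α = {S r}, β = {r, r s, r P S}. Rewrite as T → β T' and T' → α T' | ε.

S -> s s | s | r | R r | s P; P -> r | s s | r T; R -> s | r | S; T -> r T' | r s T' | r P S T'; T' -> S r T' | ε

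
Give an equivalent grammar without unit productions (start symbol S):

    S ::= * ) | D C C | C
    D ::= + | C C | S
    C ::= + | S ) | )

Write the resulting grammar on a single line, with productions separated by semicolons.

S ::= + | S ) | ) | * ) | D C C; D ::= * ) | D C C | + | S ) | ) | C C; C ::= + | S ) | )

Unit pairs: D ⇒* {C, S}; S ⇒* {C}.
Replace each nonterminal's rules with the union of the non-unit rules of every nonterminal it unit-derives.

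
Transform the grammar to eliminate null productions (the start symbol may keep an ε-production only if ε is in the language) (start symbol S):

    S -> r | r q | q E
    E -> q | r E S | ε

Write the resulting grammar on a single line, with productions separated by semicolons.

S -> r | r q | q E | q; E -> q | r E S | r S

Nullable nonterminals: {E}.
ε ∉ L(G), so no ε-production is kept.
Add the nullable-subset variants: S → q E gives q E | q. E → r E S gives r E S | r S.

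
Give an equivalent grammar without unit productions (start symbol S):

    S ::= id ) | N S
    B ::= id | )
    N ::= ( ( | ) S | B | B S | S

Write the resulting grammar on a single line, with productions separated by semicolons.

Unit pairs: N ⇒* {B, S}.
For every A with A ⇒* B via unit rules, add B's non-unit alternatives to A; then delete every rule of the form X → Y.

S ::= id ) | N S; B ::= id | ); N ::= id | ) | id ) | N S | ( ( | ) S | B S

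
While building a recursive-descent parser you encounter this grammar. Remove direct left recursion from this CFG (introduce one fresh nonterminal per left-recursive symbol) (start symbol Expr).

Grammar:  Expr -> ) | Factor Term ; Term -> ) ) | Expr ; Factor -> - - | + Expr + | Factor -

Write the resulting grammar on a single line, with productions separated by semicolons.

Expr -> ) | Factor Term; Term -> ) ) | Expr; Factor -> - - Factor1 | + Expr + Factor1; Factor1 -> - Factor1 | ε

Left recursion appears on Factor.
For Factor: α = {-}, β = {- -, + Expr +}. Rewrite as Factor → β Factor1 and Factor1 → α Factor1 | ε.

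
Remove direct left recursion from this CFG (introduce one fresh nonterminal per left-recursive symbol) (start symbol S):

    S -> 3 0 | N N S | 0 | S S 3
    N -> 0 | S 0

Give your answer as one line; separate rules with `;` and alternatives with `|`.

Left recursion appears on S.
For S: α = {S 3}, β = {3 0, N N S, 0}. Rewrite as S → β S' and S' → α S' | ε.

S -> 3 0 S' | N N S S' | 0 S'; N -> 0 | S 0; S' -> S 3 S' | ε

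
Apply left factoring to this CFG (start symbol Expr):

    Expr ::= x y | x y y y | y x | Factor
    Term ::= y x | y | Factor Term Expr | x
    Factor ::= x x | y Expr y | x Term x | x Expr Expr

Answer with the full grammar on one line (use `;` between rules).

Expr has alternatives sharing prefix 'x y': factor to Expr → x y Expr1 with Expr1 → ε | y y.
Term has alternatives sharing prefix 'y': factor to Term → y Term1 with Term1 → x | ε.
Factor has alternatives sharing prefix 'x': factor to Factor → x Factor1 with Factor1 → x | Term x | Expr Expr.

Expr ::= y x | Factor | x y Expr1; Term ::= Factor Term Expr | x | y Term1; Factor ::= y Expr y | x Factor1; Expr1 ::= ε | y y; Term1 ::= x | ε; Factor1 ::= x | Term x | Expr Expr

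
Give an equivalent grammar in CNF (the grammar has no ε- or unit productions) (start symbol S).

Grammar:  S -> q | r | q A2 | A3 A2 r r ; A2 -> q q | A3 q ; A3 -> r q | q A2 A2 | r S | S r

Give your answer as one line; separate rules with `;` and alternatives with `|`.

S -> q | r | X1 A2 | A3 Y1; A2 -> X1 X1 | A3 X1; A3 -> X2 X1 | X1 Y3 | X2 S | S X2; X1 -> q; X2 -> r; Y1 -> A2 Y2; Y2 -> X2 X2; Y3 -> A2 A2

Introduce a nonterminal for each terminal appearing in a rule of length ≥ 2: X1 → q, X2 → r.
Binarize each right-hand side of length ≥ 3 by chaining fresh nonterminals (Y1, Y2, …): affected rules were S → A3 A2 X2 X2; A3 → X1 A2 A2.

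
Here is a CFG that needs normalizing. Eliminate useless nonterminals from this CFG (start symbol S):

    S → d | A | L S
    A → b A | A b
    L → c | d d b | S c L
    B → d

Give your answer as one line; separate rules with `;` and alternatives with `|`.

Generating nonterminals: {B, L, S}.
Reachable from S after that: {L, S}.
Removed useless symbols: {A, B} and every production mentioning them.

S → d | L S; L → c | d d b | S c L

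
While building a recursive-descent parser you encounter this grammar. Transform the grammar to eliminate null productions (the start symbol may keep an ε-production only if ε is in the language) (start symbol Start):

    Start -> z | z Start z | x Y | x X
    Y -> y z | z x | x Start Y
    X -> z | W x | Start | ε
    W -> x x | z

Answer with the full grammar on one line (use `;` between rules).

Start -> z | z Start z | x Y | x X | x; Y -> y z | z x | x Start Y; X -> z | W x | Start; W -> x x | z

The nullable symbols are {X}.
ε ∉ L(G), so no ε-production is kept.
Add the nullable-subset variants: Start → x X gives x X | x.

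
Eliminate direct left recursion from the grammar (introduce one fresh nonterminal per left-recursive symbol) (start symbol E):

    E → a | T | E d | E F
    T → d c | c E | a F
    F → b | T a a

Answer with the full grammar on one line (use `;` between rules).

E → a E' | T E'; T → d c | c E | a F; F → b | T a a; E' → d E' | F E' | epsilon

Directly left-recursive nonterminal: E.
For E: α = {d, F}, β = {a, T}. Rewrite as E → β E' and E' → α E' | ε.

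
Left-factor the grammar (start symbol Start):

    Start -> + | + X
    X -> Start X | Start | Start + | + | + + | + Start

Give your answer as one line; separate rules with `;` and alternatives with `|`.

Start -> + Start1; X -> Start X1 | + X2; Start1 -> eps | X; X1 -> X | eps | +; X2 -> eps | + | Start

Start has alternatives sharing prefix '+': factor to Start → + Start1 with Start1 → ε | X.
X has alternatives sharing prefix 'Start': factor to X → Start X1 with X1 → X | ε | +.
X has alternatives sharing prefix '+': factor to X → + X2 with X2 → ε | + | Start.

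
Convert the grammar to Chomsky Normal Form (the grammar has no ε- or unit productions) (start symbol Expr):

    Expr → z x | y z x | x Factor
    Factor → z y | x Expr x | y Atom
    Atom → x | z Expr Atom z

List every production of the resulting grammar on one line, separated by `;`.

Introduce a nonterminal for each terminal appearing in a rule of length ≥ 2: X1 → z, X2 → x, X3 → y.
Binarize each right-hand side of length ≥ 3 by chaining fresh nonterminals (Y1, Y2, …): affected rules were Expr → X3 X1 X2; Factor → X2 Expr X2; Atom → X1 Expr Atom X1.

Expr → X1 X2 | X3 Y1 | X2 Factor; Factor → X1 X3 | X2 Y2 | X3 Atom; Atom → x | X1 Y3; X1 → z; X2 → x; X3 → y; Y1 → X1 X2; Y2 → Expr X2; Y3 → Expr Y4; Y4 → Atom X1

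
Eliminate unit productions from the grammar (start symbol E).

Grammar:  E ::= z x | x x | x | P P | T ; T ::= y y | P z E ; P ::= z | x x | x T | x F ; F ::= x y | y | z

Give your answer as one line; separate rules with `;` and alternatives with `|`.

Unit pairs: E ⇒* {T}.
For each unit pair (A, B), copy every non-unit production of B to A, then drop all unit productions.

E ::= z x | x x | x | P P | y y | P z E; T ::= y y | P z E; P ::= z | x x | x T | x F; F ::= x y | y | z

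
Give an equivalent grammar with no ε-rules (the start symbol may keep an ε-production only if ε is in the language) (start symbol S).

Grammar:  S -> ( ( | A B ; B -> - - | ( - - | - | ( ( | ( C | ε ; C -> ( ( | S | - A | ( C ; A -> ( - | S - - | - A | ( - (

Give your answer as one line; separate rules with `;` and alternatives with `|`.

S -> ( ( | A B | A; B -> - - | ( - - | - | ( ( | ( C; C -> ( ( | S | - A | ( C; A -> ( - | S - - | - A | ( - (

The nullable symbols are {B}.
ε ∉ L(G), so no ε-production is kept.
Add the nullable-subset variants: S → A B gives A B | A.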